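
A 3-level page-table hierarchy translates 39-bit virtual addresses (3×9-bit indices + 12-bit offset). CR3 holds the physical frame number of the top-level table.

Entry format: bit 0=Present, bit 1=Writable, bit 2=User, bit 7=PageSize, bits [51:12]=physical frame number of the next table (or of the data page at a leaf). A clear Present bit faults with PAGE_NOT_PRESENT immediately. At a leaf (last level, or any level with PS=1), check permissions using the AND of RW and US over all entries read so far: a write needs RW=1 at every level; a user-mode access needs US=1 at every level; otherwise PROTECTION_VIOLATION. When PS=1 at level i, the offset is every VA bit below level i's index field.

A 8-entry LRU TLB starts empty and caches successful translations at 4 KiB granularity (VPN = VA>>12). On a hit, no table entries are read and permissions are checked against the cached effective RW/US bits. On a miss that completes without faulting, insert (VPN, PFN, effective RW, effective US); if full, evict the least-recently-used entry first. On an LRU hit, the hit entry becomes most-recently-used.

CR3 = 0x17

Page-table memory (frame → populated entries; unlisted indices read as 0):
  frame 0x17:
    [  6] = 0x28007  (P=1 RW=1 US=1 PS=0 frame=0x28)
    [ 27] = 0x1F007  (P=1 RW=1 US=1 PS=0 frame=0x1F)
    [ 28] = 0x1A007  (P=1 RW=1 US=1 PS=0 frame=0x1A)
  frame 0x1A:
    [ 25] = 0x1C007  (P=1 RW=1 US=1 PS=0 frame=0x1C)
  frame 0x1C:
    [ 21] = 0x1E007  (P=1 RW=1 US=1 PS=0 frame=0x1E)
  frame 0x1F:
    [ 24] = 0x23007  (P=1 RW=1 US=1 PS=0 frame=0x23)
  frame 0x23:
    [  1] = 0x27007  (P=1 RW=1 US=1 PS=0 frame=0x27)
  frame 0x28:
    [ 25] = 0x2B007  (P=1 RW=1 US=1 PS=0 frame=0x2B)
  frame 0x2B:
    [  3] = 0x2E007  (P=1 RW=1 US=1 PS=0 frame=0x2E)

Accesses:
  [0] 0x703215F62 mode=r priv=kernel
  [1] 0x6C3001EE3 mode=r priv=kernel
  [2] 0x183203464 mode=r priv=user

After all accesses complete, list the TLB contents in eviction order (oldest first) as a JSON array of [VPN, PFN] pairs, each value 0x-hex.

Per-access translation:
#0 VA=0x703215F62 (r,kernel):
  [0] read 0x17 idx=28: raw=0x1A007 flags P=1 W=1 U=1 S=0
  [1] read 0x1A idx=25: raw=0x1C007 flags P=1 W=1 U=1 S=0
  [2] read 0x1C idx=21: raw=0x1E007 flags P=1 W=1 U=1 S=0
  → PA=0x1EF62  (3 entries read)
#1 VA=0x6C3001EE3 (r,kernel):
  [0] read 0x17 idx=27: raw=0x1F007 flags P=1 W=1 U=1 S=0
  [1] read 0x1F idx=24: raw=0x23007 flags P=1 W=1 U=1 S=0
  [2] read 0x23 idx=1: raw=0x27007 flags P=1 W=1 U=1 S=0
  → PA=0x27EE3  (3 entries read)
#2 VA=0x183203464 (r,user):
  [0] read 0x17 idx=6: raw=0x28007 flags P=1 W=1 U=1 S=0
  [1] read 0x28 idx=25: raw=0x2B007 flags P=1 W=1 U=1 S=0
  [2] read 0x2B idx=3: raw=0x2E007 flags P=1 W=1 U=1 S=0
  → PA=0x2E464  (3 entries read)

TLB: [["0x703215", "0x1E"], ["0x6C3001", "0x27"], ["0x183203", "0x2E"]]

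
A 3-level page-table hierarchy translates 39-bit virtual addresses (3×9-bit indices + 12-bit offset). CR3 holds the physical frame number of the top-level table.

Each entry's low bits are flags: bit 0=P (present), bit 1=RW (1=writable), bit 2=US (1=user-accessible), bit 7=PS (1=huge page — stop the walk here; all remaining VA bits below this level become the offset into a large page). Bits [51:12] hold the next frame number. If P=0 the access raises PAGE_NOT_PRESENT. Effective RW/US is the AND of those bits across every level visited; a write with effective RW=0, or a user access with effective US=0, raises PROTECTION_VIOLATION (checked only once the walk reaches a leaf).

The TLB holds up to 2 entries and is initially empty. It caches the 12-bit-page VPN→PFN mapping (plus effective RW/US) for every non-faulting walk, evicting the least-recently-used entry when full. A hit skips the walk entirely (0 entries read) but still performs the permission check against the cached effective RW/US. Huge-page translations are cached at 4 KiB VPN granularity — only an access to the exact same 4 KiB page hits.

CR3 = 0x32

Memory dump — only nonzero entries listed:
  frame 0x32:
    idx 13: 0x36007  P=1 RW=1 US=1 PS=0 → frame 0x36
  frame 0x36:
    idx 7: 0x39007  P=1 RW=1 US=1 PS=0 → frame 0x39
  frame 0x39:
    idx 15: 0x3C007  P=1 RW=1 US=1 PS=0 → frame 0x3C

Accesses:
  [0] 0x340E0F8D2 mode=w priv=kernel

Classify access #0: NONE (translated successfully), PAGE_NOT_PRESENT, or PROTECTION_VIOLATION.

Walk each access:
#0 VA=0x340E0F8D2 (w,kernel):
  L0 @0x32[13] → 0x36007  P=1,RW=1,US=1,PS=0
  L1 @0x36[7] → 0x39007  P=1,RW=1,US=1,PS=0
  L2 @0x39[15] → 0x3C007  P=1,RW=1,US=1,PS=0
  ✓ 0x3C8D2  — 3 lookups

Access #0 fault: NONE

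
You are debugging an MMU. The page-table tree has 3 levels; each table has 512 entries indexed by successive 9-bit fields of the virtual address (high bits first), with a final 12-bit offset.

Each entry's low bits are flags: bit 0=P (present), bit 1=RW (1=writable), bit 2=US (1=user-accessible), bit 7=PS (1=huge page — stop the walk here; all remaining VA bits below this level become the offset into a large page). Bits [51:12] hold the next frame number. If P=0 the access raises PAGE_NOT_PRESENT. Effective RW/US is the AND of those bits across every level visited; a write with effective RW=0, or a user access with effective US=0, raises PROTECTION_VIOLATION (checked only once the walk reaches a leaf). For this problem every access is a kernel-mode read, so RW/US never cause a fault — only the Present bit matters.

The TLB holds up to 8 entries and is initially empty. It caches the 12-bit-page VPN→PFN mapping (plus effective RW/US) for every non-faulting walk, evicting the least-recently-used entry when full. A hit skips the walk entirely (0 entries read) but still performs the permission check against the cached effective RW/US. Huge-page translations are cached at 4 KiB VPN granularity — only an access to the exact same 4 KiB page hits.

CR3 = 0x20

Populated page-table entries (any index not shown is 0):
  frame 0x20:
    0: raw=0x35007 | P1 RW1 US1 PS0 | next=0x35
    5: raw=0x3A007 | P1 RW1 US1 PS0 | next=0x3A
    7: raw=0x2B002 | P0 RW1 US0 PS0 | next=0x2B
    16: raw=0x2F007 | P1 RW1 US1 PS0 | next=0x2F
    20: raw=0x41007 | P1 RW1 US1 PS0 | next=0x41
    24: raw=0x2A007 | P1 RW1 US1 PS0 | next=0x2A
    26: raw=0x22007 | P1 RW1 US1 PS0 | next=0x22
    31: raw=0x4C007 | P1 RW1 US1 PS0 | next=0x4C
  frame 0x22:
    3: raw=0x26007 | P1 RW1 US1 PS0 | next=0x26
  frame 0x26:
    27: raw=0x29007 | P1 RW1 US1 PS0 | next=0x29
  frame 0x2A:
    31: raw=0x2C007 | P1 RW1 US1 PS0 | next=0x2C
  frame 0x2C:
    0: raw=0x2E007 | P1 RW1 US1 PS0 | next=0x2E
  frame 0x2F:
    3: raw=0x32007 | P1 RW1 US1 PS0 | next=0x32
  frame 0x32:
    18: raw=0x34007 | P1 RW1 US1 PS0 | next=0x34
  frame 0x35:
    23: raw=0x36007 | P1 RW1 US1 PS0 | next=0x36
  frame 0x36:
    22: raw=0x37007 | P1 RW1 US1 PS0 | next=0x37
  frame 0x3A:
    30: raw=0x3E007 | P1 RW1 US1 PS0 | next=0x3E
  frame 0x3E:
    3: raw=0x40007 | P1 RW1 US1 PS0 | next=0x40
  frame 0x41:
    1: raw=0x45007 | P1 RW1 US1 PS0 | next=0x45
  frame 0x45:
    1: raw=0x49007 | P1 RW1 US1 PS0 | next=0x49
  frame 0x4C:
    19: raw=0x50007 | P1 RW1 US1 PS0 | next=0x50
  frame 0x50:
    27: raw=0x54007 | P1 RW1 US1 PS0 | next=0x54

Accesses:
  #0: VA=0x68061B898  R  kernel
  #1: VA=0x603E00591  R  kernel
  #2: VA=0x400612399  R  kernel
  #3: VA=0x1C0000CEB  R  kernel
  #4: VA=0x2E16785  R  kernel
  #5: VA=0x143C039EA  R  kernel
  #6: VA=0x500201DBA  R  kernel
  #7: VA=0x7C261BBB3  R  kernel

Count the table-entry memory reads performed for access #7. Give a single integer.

Per-access translation:
#0 VA=0x68061B898 (r,kernel):
  L0: frame=0x20 idx=26 entry=0x22007 [P=1 RW=1 US=1 PS=0]
  L1: frame=0x22 idx=3 entry=0x26007 [P=1 RW=1 US=1 PS=0]
  L2: frame=0x26 idx=27 entry=0x29007 [P=1 RW=1 US=1 PS=0]
  ⇒ phys 0x29898  [3 reads]
#1 VA=0x603E00591 (r,kernel):
  L0: frame=0x20 idx=24 entry=0x2A007 [P=1 RW=1 US=1 PS=0]
  L1: frame=0x2A idx=31 entry=0x2C007 [P=1 RW=1 US=1 PS=0]
  L2: frame=0x2C idx=0 entry=0x2E007 [P=1 RW=1 US=1 PS=0]
  ⇒ phys 0x2E591  [3 reads]
#2 VA=0x400612399 (r,kernel):
  L0: frame=0x20 idx=16 entry=0x2F007 [P=1 RW=1 US=1 PS=0]
  L1: frame=0x2F idx=3 entry=0x32007 [P=1 RW=1 US=1 PS=0]
  L2: frame=0x32 idx=18 entry=0x34007 [P=1 RW=1 US=1 PS=0]
  ⇒ phys 0x34399  [3 reads]
#3 VA=0x1C0000CEB (r,kernel):
  L0: frame=0x20 idx=7 entry=0x2B002 [P=0 RW=1 US=0 PS=0]
  → PAGE_NOT_PRESENT  (1 entries read)
#4 VA=0x2E16785 (r,kernel):
  L0: frame=0x20 idx=0 entry=0x35007 [P=1 RW=1 US=1 PS=0]
  L1: frame=0x35 idx=23 entry=0x36007 [P=1 RW=1 US=1 PS=0]
  L2: frame=0x36 idx=22 entry=0x37007 [P=1 RW=1 US=1 PS=0]
  ⇒ phys 0x37785  [3 reads]
#5 VA=0x143C039EA (r,kernel):
  L0: frame=0x20 idx=5 entry=0x3A007 [P=1 RW=1 US=1 PS=0]
  L1: frame=0x3A idx=30 entry=0x3E007 [P=1 RW=1 US=1 PS=0]
  L2: frame=0x3E idx=3 entry=0x40007 [P=1 RW=1 US=1 PS=0]
  ⇒ phys 0x409EA  [3 reads]
#6 VA=0x500201DBA (r,kernel):
  L0: frame=0x20 idx=20 entry=0x41007 [P=1 RW=1 US=1 PS=0]
  L1: frame=0x41 idx=1 entry=0x45007 [P=1 RW=1 US=1 PS=0]
  L2: frame=0x45 idx=1 entry=0x49007 [P=1 RW=1 US=1 PS=0]
  ⇒ phys 0x49DBA  [3 reads]
#7 VA=0x7C261BBB3 (r,kernel):
  L0: frame=0x20 idx=31 entry=0x4C007 [P=1 RW=1 US=1 PS=0]
  L1: frame=0x4C idx=19 entry=0x50007 [P=1 RW=1 US=1 PS=0]
  L2: frame=0x50 idx=27 entry=0x54007 [P=1 RW=1 US=1 PS=0]
  ⇒ phys 0x54BB3  [3 reads]

Entries read for #7: 3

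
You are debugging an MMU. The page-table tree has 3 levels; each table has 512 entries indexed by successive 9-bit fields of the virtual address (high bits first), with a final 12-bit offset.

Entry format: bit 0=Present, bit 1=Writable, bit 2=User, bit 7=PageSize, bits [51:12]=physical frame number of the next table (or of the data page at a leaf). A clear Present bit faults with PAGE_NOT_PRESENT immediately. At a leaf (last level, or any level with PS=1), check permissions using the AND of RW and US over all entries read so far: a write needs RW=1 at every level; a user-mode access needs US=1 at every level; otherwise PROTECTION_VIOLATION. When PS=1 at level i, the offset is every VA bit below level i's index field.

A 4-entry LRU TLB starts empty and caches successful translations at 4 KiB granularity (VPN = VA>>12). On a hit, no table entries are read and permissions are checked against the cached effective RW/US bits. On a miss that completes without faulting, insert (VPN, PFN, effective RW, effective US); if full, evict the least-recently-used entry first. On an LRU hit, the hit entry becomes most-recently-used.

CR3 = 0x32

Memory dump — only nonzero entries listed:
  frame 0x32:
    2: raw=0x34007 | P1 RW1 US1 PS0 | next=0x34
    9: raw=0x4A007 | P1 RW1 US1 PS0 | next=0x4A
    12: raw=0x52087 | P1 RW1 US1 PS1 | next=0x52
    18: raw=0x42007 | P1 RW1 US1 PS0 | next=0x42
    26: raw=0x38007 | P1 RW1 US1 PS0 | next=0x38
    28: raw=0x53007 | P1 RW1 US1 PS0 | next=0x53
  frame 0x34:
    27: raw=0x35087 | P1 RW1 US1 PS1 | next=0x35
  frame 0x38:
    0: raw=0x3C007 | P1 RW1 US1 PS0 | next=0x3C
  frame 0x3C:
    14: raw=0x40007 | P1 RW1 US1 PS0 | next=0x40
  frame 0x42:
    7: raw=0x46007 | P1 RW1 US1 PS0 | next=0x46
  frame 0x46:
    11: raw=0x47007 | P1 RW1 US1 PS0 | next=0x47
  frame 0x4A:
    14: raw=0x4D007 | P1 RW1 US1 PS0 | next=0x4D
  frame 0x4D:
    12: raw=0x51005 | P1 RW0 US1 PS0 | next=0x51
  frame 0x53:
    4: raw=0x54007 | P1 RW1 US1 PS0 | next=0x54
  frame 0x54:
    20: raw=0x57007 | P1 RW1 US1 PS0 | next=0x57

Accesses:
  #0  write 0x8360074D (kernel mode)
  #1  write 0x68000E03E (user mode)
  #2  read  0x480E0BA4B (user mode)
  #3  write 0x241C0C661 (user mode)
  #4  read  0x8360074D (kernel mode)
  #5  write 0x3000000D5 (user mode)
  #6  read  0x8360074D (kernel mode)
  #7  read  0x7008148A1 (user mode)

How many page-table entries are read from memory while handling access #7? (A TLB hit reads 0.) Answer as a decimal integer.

Per-access translation:
#0 VA=0x8360074D (w,kernel):
  [0] read 0x32 idx=2: raw=0x34007 flags P=1 W=1 U=1 S=0
  [1] read 0x34 idx=27: raw=0x35087 flags P=1 W=1 U=1 S=1
  ✓ 0x3574D (huge @L1)  — 2 lookups
#1 VA=0x68000E03E (w,user):
  [0] read 0x32 idx=26: raw=0x38007 flags P=1 W=1 U=1 S=0
  [1] read 0x38 idx=0: raw=0x3C007 flags P=1 W=1 U=1 S=0
  [2] read 0x3C idx=14: raw=0x40007 flags P=1 W=1 U=1 S=0
  ✓ 0x4003E  — 3 lookups
#2 VA=0x480E0BA4B (r,user):
  [0] read 0x32 idx=18: raw=0x42007 flags P=1 W=1 U=1 S=0
  [1] read 0x42 idx=7: raw=0x46007 flags P=1 W=1 U=1 S=0
  [2] read 0x46 idx=11: raw=0x47007 flags P=1 W=1 U=1 S=0
  ✓ 0x47A4B  — 3 lookups
#3 VA=0x241C0C661 (w,user):
  [0] read 0x32 idx=9: raw=0x4A007 flags P=1 W=1 U=1 S=0
  [1] read 0x4A idx=14: raw=0x4D007 flags P=1 W=1 U=1 S=0
  [2] read 0x4D idx=12: raw=0x51005 flags P=1 W=0 U=1 S=0
  ✗ PROTECTION_VIOLATION  [3 reads]
#4 VA=0x8360074D (r,kernel):
  TLB hit vpn=0x83600 → PA=0x3574D
#5 VA=0x3000000D5 (w,user):
  [0] read 0x32 idx=12: raw=0x52087 flags P=1 W=1 U=1 S=1
  ✓ 0x520D5 (huge @L0)  — 1 lookups
#6 VA=0x8360074D (r,kernel):
  TLB hit vpn=0x83600 → PA=0x3574D
#7 VA=0x7008148A1 (r,user):
  [0] read 0x32 idx=28: raw=0x53007 flags P=1 W=1 U=1 S=0
  [1] read 0x53 idx=4: raw=0x54007 flags P=1 W=1 U=1 S=0
  [2] read 0x54 idx=20: raw=0x57007 flags P=1 W=1 U=1 S=0
  ✓ 0x578A1  — 3 lookups

Entries read for #7: 3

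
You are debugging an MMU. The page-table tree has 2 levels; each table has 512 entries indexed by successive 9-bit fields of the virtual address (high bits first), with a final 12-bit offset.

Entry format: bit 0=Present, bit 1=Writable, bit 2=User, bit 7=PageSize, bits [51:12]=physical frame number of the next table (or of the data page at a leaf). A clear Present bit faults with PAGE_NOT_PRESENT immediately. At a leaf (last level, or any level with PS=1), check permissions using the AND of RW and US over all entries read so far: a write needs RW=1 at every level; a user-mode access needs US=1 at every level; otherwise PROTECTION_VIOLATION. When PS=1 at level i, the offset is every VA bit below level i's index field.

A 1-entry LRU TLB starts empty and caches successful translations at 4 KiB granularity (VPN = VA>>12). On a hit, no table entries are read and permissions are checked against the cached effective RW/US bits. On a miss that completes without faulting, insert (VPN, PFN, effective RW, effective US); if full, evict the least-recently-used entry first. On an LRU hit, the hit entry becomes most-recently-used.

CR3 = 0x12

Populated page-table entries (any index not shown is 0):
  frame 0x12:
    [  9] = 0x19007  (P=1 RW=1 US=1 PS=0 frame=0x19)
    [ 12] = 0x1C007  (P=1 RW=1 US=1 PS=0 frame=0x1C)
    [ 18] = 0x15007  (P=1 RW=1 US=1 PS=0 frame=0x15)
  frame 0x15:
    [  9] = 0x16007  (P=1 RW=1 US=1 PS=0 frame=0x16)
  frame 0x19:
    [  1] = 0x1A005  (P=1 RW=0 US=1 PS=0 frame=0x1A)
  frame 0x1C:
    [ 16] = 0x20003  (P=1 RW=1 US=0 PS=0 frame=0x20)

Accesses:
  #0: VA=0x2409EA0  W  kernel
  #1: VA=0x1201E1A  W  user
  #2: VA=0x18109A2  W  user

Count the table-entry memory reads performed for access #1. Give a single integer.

Per-access translation:
#0 VA=0x2409EA0 (w,kernel):
  L0 @0x12[18] → 0x15007  P=1,RW=1,US=1,PS=0
  L1 @0x15[9] → 0x16007  P=1,RW=1,US=1,PS=0
  ✓ 0x16EA0  — 2 lookups
#1 VA=0x1201E1A (w,user):
  L0 @0x12[9] → 0x19007  P=1,RW=1,US=1,PS=0
  L1 @0x19[1] → 0x1A005  P=1,RW=0,US=1,PS=0
  ✗ PROTECTION_VIOLATION  [2 reads]
#2 VA=0x18109A2 (w,user):
  L0 @0x12[12] → 0x1C007  P=1,RW=1,US=1,PS=0
  L1 @0x1C[16] → 0x20003  P=1,RW=1,US=0,PS=0
  ✗ PROTECTION_VIOLATION  [2 reads]

Entries read for #1: 2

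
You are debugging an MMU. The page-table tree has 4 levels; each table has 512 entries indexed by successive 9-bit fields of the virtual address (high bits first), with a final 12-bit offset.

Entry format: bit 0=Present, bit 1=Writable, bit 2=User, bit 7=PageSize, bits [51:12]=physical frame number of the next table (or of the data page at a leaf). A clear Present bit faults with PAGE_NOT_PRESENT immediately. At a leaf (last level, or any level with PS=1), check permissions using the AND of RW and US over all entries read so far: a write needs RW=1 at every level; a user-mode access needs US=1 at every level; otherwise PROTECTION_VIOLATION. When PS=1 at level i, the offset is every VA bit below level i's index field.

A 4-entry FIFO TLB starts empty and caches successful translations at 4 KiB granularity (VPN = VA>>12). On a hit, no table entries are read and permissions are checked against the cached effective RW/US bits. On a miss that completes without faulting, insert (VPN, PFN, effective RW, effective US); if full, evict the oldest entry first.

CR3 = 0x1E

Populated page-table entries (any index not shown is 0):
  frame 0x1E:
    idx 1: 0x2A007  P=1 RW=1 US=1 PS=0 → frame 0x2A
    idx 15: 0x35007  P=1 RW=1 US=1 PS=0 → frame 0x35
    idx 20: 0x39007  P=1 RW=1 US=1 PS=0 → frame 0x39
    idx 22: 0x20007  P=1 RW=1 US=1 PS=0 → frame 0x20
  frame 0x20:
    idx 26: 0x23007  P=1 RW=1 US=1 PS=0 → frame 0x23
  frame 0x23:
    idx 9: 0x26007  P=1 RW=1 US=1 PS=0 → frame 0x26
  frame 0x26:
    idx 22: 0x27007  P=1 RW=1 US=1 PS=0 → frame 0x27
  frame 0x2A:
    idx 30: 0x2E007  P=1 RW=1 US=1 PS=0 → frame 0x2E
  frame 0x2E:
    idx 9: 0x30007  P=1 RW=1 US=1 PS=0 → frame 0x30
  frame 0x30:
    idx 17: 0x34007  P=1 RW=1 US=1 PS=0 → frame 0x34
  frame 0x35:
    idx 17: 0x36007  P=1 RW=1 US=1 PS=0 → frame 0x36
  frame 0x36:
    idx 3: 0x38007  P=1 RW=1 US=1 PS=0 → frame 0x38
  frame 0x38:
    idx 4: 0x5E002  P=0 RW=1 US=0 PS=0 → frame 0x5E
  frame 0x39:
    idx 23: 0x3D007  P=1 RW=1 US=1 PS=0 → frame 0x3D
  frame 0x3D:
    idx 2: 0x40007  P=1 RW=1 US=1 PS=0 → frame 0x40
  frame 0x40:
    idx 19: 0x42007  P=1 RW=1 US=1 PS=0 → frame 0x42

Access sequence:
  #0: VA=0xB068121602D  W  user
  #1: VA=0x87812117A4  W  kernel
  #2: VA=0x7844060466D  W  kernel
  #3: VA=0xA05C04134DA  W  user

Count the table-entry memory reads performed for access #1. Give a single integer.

Per-access translation:
#0 VA=0xB068121602D (w,user):
  L0 @0x1E[22] → 0x20007  P=1,RW=1,US=1,PS=0
  L1 @0x20[26] → 0x23007  P=1,RW=1,US=1,PS=0
  L2 @0x23[9] → 0x26007  P=1,RW=1,US=1,PS=0
  L3 @0x26[22] → 0x27007  P=1,RW=1,US=1,PS=0
  ⇒ phys 0x2702D  [4 reads]
#1 VA=0x87812117A4 (w,kernel):
  L0 @0x1E[1] → 0x2A007  P=1,RW=1,US=1,PS=0
  L1 @0x2A[30] → 0x2E007  P=1,RW=1,US=1,PS=0
  L2 @0x2E[9] → 0x30007  P=1,RW=1,US=1,PS=0
  L3 @0x30[17] → 0x34007  P=1,RW=1,US=1,PS=0
  ⇒ phys 0x347A4  [4 reads]
#2 VA=0x7844060466D (w,kernel):
  L0 @0x1E[15] → 0x35007  P=1,RW=1,US=1,PS=0
  L1 @0x35[17] → 0x36007  P=1,RW=1,US=1,PS=0
  L2 @0x36[3] → 0x38007  P=1,RW=1,US=1,PS=0
  L3 @0x38[4] → 0x5E002  P=0,RW=1,US=0,PS=0
  ⇒ fault: PAGE_NOT_PRESENT  — 4 lookups
#3 VA=0xA05C04134DA (w,user):
  L0 @0x1E[20] → 0x39007  P=1,RW=1,US=1,PS=0
  L1 @0x39[23] → 0x3D007  P=1,RW=1,US=1,PS=0
  L2 @0x3D[2] → 0x40007  P=1,RW=1,US=1,PS=0
  L3 @0x40[19] → 0x42007  P=1,RW=1,US=1,PS=0
  ⇒ phys 0x424DA  [4 reads]

Entries read for #1: 4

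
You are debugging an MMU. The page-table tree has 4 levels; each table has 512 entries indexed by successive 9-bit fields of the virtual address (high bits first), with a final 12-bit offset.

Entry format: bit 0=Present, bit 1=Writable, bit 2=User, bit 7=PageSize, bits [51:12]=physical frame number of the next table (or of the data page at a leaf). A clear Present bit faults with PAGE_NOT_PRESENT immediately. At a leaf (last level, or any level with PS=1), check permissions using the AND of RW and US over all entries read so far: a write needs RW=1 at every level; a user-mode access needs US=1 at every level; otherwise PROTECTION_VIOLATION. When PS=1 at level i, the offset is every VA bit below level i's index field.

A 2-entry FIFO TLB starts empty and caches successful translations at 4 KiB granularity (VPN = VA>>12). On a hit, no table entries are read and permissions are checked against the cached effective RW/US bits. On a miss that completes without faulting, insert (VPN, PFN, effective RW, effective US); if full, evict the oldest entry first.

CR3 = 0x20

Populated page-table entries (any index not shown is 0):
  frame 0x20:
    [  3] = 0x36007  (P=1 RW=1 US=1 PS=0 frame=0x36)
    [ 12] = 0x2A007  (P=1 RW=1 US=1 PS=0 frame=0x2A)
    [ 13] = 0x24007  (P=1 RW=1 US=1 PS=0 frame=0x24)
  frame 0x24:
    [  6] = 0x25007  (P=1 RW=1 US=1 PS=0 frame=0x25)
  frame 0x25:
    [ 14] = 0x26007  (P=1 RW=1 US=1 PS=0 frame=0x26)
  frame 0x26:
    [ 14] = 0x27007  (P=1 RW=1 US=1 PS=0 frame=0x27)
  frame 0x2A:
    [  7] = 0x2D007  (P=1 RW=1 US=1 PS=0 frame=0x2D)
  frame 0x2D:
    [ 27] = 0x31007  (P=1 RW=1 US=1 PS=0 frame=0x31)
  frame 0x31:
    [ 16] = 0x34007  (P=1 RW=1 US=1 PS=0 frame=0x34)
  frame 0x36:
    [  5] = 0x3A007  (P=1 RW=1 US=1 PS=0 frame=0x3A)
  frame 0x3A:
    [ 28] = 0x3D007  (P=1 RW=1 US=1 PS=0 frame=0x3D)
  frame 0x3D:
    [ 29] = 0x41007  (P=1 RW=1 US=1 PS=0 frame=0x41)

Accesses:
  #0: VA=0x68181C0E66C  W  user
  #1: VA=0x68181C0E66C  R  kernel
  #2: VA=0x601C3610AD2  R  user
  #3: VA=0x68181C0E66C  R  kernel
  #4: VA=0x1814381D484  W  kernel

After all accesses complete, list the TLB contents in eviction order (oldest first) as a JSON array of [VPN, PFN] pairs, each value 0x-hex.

Per-access translation:
#0 VA=0x68181C0E66C (w,user):
  [0] read 0x20 idx=13: raw=0x24007 flags P=1 W=1 U=1 S=0
  [1] read 0x24 idx=6: raw=0x25007 flags P=1 W=1 U=1 S=0
  [2] read 0x25 idx=14: raw=0x26007 flags P=1 W=1 U=1 S=0
  [3] read 0x26 idx=14: raw=0x27007 flags P=1 W=1 U=1 S=0
  → PA=0x2766C  (4 entries read)
#1 VA=0x68181C0E66C (r,kernel):
  TLB hit vpn=0x68181C0E → PA=0x2766C
#2 VA=0x601C3610AD2 (r,user):
  [0] read 0x20 idx=12: raw=0x2A007 flags P=1 W=1 U=1 S=0
  [1] read 0x2A idx=7: raw=0x2D007 flags P=1 W=1 U=1 S=0
  [2] read 0x2D idx=27: raw=0x31007 flags P=1 W=1 U=1 S=0
  [3] read 0x31 idx=16: raw=0x34007 flags P=1 W=1 U=1 S=0
  → PA=0x34AD2  (4 entries read)
#3 VA=0x68181C0E66C (r,kernel):
  TLB hit vpn=0x68181C0E → PA=0x2766C
#4 VA=0x1814381D484 (w,kernel):
  [0] read 0x20 idx=3: raw=0x36007 flags P=1 W=1 U=1 S=0
  [1] read 0x36 idx=5: raw=0x3A007 flags P=1 W=1 U=1 S=0
  [2] read 0x3A idx=28: raw=0x3D007 flags P=1 W=1 U=1 S=0
  [3] read 0x3D idx=29: raw=0x41007 flags P=1 W=1 U=1 S=0
  → PA=0x41484  (4 entries read)

TLB: [["0x601C3610", "0x34"], ["0x1814381D", "0x41"]]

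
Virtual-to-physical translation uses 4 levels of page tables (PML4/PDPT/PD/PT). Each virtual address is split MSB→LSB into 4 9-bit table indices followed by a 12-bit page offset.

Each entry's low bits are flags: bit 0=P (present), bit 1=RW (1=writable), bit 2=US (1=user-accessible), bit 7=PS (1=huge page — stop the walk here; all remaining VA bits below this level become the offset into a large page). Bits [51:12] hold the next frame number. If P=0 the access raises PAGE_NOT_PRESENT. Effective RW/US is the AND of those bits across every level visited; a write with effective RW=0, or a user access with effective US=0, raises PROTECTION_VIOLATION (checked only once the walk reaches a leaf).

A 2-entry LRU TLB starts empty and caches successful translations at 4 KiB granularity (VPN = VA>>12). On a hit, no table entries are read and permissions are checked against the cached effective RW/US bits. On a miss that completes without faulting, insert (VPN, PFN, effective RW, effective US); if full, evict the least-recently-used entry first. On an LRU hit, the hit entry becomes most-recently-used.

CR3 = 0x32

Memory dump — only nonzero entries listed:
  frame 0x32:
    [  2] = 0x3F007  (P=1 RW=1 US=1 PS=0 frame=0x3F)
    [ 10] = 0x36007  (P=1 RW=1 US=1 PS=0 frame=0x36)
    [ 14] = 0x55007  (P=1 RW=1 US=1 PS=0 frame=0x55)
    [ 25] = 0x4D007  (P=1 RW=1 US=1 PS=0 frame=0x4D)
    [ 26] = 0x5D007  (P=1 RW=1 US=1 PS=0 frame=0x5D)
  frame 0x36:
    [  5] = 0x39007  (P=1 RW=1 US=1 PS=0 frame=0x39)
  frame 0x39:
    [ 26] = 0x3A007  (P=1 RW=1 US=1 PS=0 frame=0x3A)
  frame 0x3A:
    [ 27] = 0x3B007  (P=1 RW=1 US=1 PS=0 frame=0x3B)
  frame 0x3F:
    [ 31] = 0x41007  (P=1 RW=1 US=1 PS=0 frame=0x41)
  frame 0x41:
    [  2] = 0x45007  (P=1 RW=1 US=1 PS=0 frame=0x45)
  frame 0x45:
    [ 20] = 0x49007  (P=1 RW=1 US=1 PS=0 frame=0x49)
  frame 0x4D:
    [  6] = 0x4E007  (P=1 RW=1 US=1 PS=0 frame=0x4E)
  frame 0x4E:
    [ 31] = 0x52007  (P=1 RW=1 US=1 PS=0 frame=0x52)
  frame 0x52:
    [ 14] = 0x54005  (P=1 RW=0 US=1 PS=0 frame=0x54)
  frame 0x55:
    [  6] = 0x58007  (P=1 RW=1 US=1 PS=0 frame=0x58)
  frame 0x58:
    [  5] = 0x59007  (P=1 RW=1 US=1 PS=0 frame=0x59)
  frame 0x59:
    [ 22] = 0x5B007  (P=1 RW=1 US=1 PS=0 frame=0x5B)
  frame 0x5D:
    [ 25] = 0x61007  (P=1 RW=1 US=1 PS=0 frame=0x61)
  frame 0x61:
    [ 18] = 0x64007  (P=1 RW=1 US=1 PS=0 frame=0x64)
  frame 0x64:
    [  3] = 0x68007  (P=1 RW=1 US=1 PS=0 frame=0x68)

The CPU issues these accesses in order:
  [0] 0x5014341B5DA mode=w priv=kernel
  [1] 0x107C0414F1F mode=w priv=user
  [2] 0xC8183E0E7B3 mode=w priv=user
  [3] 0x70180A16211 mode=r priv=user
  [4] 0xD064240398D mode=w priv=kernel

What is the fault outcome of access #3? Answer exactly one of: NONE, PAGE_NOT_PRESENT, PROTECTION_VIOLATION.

Walk each access:
#0 VA=0x5014341B5DA (w,kernel):
  [0] read 0x32 idx=10: raw=0x36007 flags P=1 W=1 U=1 S=0
  [1] read 0x36 idx=5: raw=0x39007 flags P=1 W=1 U=1 S=0
  [2] read 0x39 idx=26: raw=0x3A007 flags P=1 W=1 U=1 S=0
  [3] read 0x3A idx=27: raw=0x3B007 flags P=1 W=1 U=1 S=0
  → PA=0x3B5DA  (4 entries read)
#1 VA=0x107C0414F1F (w,user):
  [0] read 0x32 idx=2: raw=0x3F007 flags P=1 W=1 U=1 S=0
  [1] read 0x3F idx=31: raw=0x41007 flags P=1 W=1 U=1 S=0
  [2] read 0x41 idx=2: raw=0x45007 flags P=1 W=1 U=1 S=0
  [3] read 0x45 idx=20: raw=0x49007 flags P=1 W=1 U=1 S=0
  → PA=0x49F1F  (4 entries read)
#2 VA=0xC8183E0E7B3 (w,user):
  [0] read 0x32 idx=25: raw=0x4D007 flags P=1 W=1 U=1 S=0
  [1] read 0x4D idx=6: raw=0x4E007 flags P=1 W=1 U=1 S=0
  [2] read 0x4E idx=31: raw=0x52007 flags P=1 W=1 U=1 S=0
  [3] read 0x52 idx=14: raw=0x54005 flags P=1 W=0 U=1 S=0
  ✗ PROTECTION_VIOLATION  [4 reads]
#3 VA=0x70180A16211 (r,user):
  [0] read 0x32 idx=14: raw=0x55007 flags P=1 W=1 U=1 S=0
  [1] read 0x55 idx=6: raw=0x58007 flags P=1 W=1 U=1 S=0
  [2] read 0x58 idx=5: raw=0x59007 flags P=1 W=1 U=1 S=0
  [3] read 0x59 idx=22: raw=0x5B007 flags P=1 W=1 U=1 S=0
  → PA=0x5B211  (4 entries read)
#4 VA=0xD064240398D (w,kernel):
  [0] read 0x32 idx=26: raw=0x5D007 flags P=1 W=1 U=1 S=0
  [1] read 0x5D idx=25: raw=0x61007 flags P=1 W=1 U=1 S=0
  [2] read 0x61 idx=18: raw=0x64007 flags P=1 W=1 U=1 S=0
  [3] read 0x64 idx=3: raw=0x68007 flags P=1 W=1 U=1 S=0
  → PA=0x6898D  (4 entries read)

Access #3 fault: NONE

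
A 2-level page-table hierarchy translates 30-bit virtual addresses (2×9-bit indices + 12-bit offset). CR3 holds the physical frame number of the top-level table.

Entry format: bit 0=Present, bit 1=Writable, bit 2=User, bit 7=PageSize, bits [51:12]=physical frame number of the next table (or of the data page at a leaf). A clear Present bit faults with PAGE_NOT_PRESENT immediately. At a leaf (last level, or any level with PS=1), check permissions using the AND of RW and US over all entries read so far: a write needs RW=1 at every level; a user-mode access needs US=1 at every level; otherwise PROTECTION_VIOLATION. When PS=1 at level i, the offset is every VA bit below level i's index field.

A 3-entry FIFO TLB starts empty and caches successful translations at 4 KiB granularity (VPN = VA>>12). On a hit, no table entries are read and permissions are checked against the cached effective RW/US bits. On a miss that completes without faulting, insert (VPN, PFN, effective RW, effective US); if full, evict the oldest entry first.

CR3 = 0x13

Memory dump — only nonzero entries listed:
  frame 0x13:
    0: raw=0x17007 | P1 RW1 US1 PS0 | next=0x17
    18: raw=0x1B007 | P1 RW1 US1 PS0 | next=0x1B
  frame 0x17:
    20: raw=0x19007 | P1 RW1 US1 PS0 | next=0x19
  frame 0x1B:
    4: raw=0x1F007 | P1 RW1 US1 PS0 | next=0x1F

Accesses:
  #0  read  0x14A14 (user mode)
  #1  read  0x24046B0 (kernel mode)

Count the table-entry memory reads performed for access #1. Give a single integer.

Trace:
#0 VA=0x14A14 (r,user):
  [0] read 0x13 idx=0: raw=0x17007 flags P=1 W=1 U=1 S=0
  [1] read 0x17 idx=20: raw=0x19007 flags P=1 W=1 U=1 S=0
  ⇒ phys 0x19A14  [2 reads]
#1 VA=0x24046B0 (r,kernel):
  [0] read 0x13 idx=18: raw=0x1B007 flags P=1 W=1 U=1 S=0
  [1] read 0x1B idx=4: raw=0x1F007 flags P=1 W=1 U=1 S=0
  ⇒ phys 0x1F6B0  [2 reads]

Entries read for #1: 2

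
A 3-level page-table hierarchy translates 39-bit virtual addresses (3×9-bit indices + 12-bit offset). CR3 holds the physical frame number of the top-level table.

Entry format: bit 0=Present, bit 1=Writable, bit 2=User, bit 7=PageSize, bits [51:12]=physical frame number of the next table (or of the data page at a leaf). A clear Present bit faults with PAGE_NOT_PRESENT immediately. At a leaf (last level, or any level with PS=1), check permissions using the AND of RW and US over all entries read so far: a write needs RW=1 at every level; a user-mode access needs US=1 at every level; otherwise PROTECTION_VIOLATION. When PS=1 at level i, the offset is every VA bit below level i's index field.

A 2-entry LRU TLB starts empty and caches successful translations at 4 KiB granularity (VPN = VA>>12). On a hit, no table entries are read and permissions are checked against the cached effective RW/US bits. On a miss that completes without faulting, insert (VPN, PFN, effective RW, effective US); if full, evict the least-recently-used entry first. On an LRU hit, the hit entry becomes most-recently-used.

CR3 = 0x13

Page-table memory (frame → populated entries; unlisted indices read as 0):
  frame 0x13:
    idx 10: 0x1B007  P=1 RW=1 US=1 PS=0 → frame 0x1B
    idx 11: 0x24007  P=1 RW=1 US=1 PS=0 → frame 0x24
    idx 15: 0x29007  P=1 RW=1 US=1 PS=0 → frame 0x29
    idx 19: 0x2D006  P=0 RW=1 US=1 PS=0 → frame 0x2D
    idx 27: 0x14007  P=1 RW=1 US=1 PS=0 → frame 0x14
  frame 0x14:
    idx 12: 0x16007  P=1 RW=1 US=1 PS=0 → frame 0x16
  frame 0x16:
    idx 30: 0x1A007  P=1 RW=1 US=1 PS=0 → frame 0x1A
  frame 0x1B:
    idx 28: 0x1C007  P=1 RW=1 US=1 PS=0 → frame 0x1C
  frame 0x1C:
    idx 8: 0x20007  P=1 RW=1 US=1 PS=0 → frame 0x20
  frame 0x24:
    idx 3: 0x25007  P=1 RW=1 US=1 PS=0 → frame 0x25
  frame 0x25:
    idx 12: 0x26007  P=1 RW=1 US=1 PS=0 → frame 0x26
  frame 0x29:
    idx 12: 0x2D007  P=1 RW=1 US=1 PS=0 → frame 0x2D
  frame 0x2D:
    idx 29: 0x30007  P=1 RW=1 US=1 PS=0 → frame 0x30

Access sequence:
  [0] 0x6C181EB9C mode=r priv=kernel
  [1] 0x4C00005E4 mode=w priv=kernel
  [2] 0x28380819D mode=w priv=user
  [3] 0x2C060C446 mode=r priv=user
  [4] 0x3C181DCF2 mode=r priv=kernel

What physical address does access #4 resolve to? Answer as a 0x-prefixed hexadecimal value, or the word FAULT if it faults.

Trace:
#0 VA=0x6C181EB9C (r,kernel):
  L0 @0x13[27] → 0x14007  P=1,RW=1,US=1,PS=0
  L1 @0x14[12] → 0x16007  P=1,RW=1,US=1,PS=0
  L2 @0x16[30] → 0x1A007  P=1,RW=1,US=1,PS=0
  ✓ 0x1AB9C  — 3 lookups
#1 VA=0x4C00005E4 (w,kernel):
  L0 @0x13[19] → 0x2D006  P=0,RW=1,US=1,PS=0
  ⇒ fault: PAGE_NOT_PRESENT  — 1 lookups
#2 VA=0x28380819D (w,user):
  L0 @0x13[10] → 0x1B007  P=1,RW=1,US=1,PS=0
  L1 @0x1B[28] → 0x1C007  P=1,RW=1,US=1,PS=0
  L2 @0x1C[8] → 0x20007  P=1,RW=1,US=1,PS=0
  ✓ 0x2019D  — 3 lookups
#3 VA=0x2C060C446 (r,user):
  L0 @0x13[11] → 0x24007  P=1,RW=1,US=1,PS=0
  L1 @0x24[3] → 0x25007  P=1,RW=1,US=1,PS=0
  L2 @0x25[12] → 0x26007  P=1,RW=1,US=1,PS=0
  ✓ 0x26446  — 3 lookups
#4 VA=0x3C181DCF2 (r,kernel):
  L0 @0x13[15] → 0x29007  P=1,RW=1,US=1,PS=0
  L1 @0x29[12] → 0x2D007  P=1,RW=1,US=1,PS=0
  L2 @0x2D[29] → 0x30007  P=1,RW=1,US=1,PS=0
  ✓ 0x30CF2  — 3 lookups

Access #4 PA: 0x30CF2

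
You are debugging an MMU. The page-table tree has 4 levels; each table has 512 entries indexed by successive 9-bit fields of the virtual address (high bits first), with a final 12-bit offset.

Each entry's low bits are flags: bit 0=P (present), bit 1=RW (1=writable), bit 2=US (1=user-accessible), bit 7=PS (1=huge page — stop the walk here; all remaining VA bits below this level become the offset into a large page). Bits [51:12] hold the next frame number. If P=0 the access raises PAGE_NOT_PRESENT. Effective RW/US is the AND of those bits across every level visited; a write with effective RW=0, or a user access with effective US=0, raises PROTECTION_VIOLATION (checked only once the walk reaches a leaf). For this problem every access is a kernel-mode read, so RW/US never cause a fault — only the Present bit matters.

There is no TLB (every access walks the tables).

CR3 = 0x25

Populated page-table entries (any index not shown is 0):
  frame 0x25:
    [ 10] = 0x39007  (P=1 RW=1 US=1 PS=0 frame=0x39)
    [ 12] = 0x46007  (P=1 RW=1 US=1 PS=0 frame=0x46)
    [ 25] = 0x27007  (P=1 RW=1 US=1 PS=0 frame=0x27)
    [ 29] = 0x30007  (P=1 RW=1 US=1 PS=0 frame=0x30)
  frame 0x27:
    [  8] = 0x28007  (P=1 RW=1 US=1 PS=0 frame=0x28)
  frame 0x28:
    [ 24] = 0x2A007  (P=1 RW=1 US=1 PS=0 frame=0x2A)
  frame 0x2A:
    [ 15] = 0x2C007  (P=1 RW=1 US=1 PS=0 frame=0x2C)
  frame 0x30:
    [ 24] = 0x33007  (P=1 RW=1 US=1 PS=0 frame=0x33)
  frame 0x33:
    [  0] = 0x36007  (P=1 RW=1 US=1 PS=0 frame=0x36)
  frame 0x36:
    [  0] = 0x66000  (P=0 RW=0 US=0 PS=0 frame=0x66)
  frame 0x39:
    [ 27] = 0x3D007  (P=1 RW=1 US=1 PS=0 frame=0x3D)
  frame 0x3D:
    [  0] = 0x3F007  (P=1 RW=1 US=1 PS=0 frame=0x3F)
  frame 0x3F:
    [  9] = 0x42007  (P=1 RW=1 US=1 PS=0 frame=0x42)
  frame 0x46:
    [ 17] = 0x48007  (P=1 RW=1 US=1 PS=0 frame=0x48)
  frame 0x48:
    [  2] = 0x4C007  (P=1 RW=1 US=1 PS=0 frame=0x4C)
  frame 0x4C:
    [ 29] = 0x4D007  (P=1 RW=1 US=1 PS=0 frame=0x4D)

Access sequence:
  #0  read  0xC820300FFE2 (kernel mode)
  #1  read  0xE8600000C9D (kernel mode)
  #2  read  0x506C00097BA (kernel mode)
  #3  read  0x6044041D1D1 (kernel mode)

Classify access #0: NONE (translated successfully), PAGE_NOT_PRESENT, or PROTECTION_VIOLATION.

Walk each access:
#0 VA=0xC820300FFE2 (r,kernel):
  [0] read 0x25 idx=25: raw=0x27007 flags P=1 W=1 U=1 S=0
  [1] read 0x27 idx=8: raw=0x28007 flags P=1 W=1 U=1 S=0
  [2] read 0x28 idx=24: raw=0x2A007 flags P=1 W=1 U=1 S=0
  [3] read 0x2A idx=15: raw=0x2C007 flags P=1 W=1 U=1 S=0
  ✓ 0x2CFE2  — 4 lookups
#1 VA=0xE8600000C9D (r,kernel):
  [0] read 0x25 idx=29: raw=0x30007 flags P=1 W=1 U=1 S=0
  [1] read 0x30 idx=24: raw=0x33007 flags P=1 W=1 U=1 S=0
  [2] read 0x33 idx=0: raw=0x36007 flags P=1 W=1 U=1 S=0
  [3] read 0x36 idx=0: raw=0x66000 flags P=0 W=0 U=0 S=0
  → PAGE_NOT_PRESENT  (4 entries read)
#2 VA=0x506C00097BA (r,kernel):
  [0] read 0x25 idx=10: raw=0x39007 flags P=1 W=1 U=1 S=0
  [1] read 0x39 idx=27: raw=0x3D007 flags P=1 W=1 U=1 S=0
  [2] read 0x3D idx=0: raw=0x3F007 flags P=1 W=1 U=1 S=0
  [3] read 0x3F idx=9: raw=0x42007 flags P=1 W=1 U=1 S=0
  ✓ 0x427BA  — 4 lookups
#3 VA=0x6044041D1D1 (r,kernel):
  [0] read 0x25 idx=12: raw=0x46007 flags P=1 W=1 U=1 S=0
  [1] read 0x46 idx=17: raw=0x48007 flags P=1 W=1 U=1 S=0
  [2] read 0x48 idx=2: raw=0x4C007 flags P=1 W=1 U=1 S=0
  [3] read 0x4C idx=29: raw=0x4D007 flags P=1 W=1 U=1 S=0
  ✓ 0x4D1D1  — 4 lookups

Access #0 fault: NONE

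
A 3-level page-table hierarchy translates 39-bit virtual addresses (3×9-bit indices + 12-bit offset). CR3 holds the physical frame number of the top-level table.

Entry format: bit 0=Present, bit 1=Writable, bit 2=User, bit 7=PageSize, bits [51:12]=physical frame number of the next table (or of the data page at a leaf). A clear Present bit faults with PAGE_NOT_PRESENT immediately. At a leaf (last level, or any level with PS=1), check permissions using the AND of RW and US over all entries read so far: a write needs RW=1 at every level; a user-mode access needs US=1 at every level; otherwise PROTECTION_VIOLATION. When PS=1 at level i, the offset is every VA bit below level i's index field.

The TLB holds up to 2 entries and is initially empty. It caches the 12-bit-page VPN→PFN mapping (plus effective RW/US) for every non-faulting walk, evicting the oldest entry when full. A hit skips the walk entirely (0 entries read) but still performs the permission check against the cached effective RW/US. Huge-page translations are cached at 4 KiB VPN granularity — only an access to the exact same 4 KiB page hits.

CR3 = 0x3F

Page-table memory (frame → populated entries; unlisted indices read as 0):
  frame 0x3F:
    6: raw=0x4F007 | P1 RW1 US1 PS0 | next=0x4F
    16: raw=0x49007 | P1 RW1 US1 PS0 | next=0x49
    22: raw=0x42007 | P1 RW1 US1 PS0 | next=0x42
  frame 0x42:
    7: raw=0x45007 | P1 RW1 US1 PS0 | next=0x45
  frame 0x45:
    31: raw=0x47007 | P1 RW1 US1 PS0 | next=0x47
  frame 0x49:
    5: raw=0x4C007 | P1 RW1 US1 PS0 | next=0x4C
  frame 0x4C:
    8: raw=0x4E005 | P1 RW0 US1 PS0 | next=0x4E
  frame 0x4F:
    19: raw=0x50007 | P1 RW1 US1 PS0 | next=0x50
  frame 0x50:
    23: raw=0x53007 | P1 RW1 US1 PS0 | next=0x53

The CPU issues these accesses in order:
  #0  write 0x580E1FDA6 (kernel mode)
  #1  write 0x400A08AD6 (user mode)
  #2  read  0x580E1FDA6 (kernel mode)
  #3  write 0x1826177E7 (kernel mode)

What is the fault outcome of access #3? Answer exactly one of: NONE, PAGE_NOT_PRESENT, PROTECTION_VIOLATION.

Walk each access:
#0 VA=0x580E1FDA6 (w,kernel):
  lvl0: tbl 0x3F, slot 22 ⇒ 0x42007 (P1/RW1/US1/PS0)
  lvl1: tbl 0x42, slot 7 ⇒ 0x45007 (P1/RW1/US1/PS0)
  lvl2: tbl 0x45, slot 31 ⇒ 0x47007 (P1/RW1/US1/PS0)
  → PA=0x47DA6  (3 entries read)
#1 VA=0x400A08AD6 (w,user):
  lvl0: tbl 0x3F, slot 16 ⇒ 0x49007 (P1/RW1/US1/PS0)
  lvl1: tbl 0x49, slot 5 ⇒ 0x4C007 (P1/RW1/US1/PS0)
  lvl2: tbl 0x4C, slot 8 ⇒ 0x4E005 (P1/RW0/US1/PS0)
  ✗ PROTECTION_VIOLATION  [3 reads]
#2 VA=0x580E1FDA6 (r,kernel):
  TLB hit vpn=0x580E1F → PA=0x47DA6
#3 VA=0x1826177E7 (w,kernel):
  lvl0: tbl 0x3F, slot 6 ⇒ 0x4F007 (P1/RW1/US1/PS0)
  lvl1: tbl 0x4F, slot 19 ⇒ 0x50007 (P1/RW1/US1/PS0)
  lvl2: tbl 0x50, slot 23 ⇒ 0x53007 (P1/RW1/US1/PS0)
  → PA=0x537E7  (3 entries read)

Access #3 fault: NONE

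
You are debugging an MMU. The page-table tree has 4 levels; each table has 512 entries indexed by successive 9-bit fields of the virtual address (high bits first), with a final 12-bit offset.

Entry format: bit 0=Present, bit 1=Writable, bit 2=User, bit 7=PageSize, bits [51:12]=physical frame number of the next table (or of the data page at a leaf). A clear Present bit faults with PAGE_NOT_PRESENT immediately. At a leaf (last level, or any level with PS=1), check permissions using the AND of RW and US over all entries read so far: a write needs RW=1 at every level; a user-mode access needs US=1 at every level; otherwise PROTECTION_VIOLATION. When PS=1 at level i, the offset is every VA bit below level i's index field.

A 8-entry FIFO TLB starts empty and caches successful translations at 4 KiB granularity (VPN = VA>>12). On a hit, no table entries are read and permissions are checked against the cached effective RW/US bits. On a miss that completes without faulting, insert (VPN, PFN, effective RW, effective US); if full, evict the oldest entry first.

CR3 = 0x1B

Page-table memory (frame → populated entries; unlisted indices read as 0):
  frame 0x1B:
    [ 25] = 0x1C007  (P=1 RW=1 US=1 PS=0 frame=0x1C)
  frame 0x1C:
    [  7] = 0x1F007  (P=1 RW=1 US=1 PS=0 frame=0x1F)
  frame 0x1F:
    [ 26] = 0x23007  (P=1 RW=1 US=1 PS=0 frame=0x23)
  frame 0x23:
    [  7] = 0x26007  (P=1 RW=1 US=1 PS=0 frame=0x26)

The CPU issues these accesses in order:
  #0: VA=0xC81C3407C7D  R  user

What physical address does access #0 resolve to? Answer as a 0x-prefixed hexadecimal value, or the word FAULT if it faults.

Trace:
#0 VA=0xC81C3407C7D (r,user):
  L0: frame=0x1B idx=25 entry=0x1C007 [P=1 RW=1 US=1 PS=0]
  L1: frame=0x1C idx=7 entry=0x1F007 [P=1 RW=1 US=1 PS=0]
  L2: frame=0x1F idx=26 entry=0x23007 [P=1 RW=1 US=1 PS=0]
  L3: frame=0x23 idx=7 entry=0x26007 [P=1 RW=1 US=1 PS=0]
  ✓ 0x26C7D  — 4 lookups

Access #0 PA: 0x26C7D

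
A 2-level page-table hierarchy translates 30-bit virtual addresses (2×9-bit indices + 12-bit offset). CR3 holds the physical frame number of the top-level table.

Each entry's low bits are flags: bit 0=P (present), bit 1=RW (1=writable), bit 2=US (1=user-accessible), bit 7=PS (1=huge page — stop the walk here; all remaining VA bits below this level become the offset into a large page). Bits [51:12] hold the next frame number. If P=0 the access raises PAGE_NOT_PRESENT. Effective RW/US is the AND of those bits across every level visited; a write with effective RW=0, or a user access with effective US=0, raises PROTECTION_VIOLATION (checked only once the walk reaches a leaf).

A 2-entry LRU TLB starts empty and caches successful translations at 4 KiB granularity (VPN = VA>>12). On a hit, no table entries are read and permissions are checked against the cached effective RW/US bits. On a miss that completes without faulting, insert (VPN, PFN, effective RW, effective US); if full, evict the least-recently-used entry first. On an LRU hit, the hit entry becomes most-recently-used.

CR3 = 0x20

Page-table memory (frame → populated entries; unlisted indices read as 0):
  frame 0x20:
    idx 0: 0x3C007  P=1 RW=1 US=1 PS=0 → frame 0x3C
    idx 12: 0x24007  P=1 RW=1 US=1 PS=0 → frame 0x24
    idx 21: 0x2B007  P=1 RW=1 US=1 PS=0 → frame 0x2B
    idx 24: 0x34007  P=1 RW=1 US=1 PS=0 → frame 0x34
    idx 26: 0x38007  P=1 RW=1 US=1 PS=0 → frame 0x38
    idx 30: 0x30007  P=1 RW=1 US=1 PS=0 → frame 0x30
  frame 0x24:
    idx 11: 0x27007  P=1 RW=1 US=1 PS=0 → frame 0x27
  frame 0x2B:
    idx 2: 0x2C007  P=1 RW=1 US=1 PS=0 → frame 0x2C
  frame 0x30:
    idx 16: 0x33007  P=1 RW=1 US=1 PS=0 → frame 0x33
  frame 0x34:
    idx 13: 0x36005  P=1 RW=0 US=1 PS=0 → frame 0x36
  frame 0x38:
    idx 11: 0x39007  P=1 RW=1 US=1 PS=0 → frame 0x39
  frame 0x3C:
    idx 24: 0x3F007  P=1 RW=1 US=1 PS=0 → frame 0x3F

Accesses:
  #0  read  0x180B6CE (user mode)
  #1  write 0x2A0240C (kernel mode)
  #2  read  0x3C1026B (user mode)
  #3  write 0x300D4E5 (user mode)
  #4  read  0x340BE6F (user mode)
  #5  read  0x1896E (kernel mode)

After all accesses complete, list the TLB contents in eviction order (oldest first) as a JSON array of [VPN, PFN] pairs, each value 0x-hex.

Trace:
#0 VA=0x180B6CE (r,user):
  lvl0: tbl 0x20, slot 12 ⇒ 0x24007 (P1/RW1/US1/PS0)
  lvl1: tbl 0x24, slot 11 ⇒ 0x27007 (P1/RW1/US1/PS0)
  ✓ 0x276CE  — 2 lookups
#1 VA=0x2A0240C (w,kernel):
  lvl0: tbl 0x20, slot 21 ⇒ 0x2B007 (P1/RW1/US1/PS0)
  lvl1: tbl 0x2B, slot 2 ⇒ 0x2C007 (P1/RW1/US1/PS0)
  ✓ 0x2C40C  — 2 lookups
#2 VA=0x3C1026B (r,user):
  lvl0: tbl 0x20, slot 30 ⇒ 0x30007 (P1/RW1/US1/PS0)
  lvl1: tbl 0x30, slot 16 ⇒ 0x33007 (P1/RW1/US1/PS0)
  ✓ 0x3326B  — 2 lookups
#3 VA=0x300D4E5 (w,user):
  lvl0: tbl 0x20, slot 24 ⇒ 0x34007 (P1/RW1/US1/PS0)
  lvl1: tbl 0x34, slot 13 ⇒ 0x36005 (P1/RW0/US1/PS0)
  ⇒ fault: PROTECTION_VIOLATION  — 2 lookups
#4 VA=0x340BE6F (r,user):
  lvl0: tbl 0x20, slot 26 ⇒ 0x38007 (P1/RW1/US1/PS0)
  lvl1: tbl 0x38, slot 11 ⇒ 0x39007 (P1/RW1/US1/PS0)
  ✓ 0x39E6F  — 2 lookups
#5 VA=0x1896E (r,kernel):
  lvl0: tbl 0x20, slot 0 ⇒ 0x3C007 (P1/RW1/US1/PS0)
  lvl1: tbl 0x3C, slot 24 ⇒ 0x3F007 (P1/RW1/US1/PS0)
  ✓ 0x3F96E  — 2 lookups

TLB: [["0x340B", "0x39"], ["0x18", "0x3F"]]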